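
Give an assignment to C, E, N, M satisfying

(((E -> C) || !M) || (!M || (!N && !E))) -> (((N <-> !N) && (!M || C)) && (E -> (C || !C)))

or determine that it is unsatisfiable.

C=F, E=T, N=F, M=T

  (((E -> C) || !M) || (!M || (!N && !E))) -> (((N <-> !N) && (!M || C)) && (E -> (C || !C))) = True
    ((E -> C) || !M) || (!M || (!N && !E)) = False
      (E -> C) || !M = False
        E -> C = False
        !M = False
      !M || (!N && !E) = False
        !M = False
        !N && !E = False
          !N = True
          !E = False
    ((N <-> !N) && (!M || C)) && (E -> (C || !C)) = False
      (N <-> !N) && (!M || C) = False
        N <-> !N = False
          !N = True
        !M || C = False
          !M = False
      E -> (C || !C) = True
        C || !C = True
          !C = True
The formula evaluates to True.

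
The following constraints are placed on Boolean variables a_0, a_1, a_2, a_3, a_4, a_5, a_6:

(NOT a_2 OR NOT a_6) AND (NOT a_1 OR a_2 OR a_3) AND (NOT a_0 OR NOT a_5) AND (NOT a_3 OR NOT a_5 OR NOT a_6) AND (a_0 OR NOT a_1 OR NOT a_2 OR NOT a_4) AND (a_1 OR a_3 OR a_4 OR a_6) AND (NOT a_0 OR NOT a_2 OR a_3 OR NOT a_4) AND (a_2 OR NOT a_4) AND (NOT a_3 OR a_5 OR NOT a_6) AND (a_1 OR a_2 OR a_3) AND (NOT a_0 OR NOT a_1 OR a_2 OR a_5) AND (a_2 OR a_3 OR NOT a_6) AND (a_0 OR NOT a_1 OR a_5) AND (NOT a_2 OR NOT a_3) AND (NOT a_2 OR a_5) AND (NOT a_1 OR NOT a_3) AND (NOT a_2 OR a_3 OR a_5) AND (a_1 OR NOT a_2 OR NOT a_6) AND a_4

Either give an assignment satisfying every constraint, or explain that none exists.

a_0: False; a_1: False; a_2: True; a_3: False; a_4: True; a_5: True; a_6: False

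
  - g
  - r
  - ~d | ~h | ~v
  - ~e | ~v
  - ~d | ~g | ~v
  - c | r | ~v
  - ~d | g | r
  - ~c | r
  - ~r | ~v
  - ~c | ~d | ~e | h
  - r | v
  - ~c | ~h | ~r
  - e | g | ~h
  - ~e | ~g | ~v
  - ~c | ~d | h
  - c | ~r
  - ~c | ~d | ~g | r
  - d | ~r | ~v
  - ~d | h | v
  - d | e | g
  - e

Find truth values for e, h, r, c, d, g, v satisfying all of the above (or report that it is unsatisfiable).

e = True, h = False, r = True, c = True, d = False, g = True, v = False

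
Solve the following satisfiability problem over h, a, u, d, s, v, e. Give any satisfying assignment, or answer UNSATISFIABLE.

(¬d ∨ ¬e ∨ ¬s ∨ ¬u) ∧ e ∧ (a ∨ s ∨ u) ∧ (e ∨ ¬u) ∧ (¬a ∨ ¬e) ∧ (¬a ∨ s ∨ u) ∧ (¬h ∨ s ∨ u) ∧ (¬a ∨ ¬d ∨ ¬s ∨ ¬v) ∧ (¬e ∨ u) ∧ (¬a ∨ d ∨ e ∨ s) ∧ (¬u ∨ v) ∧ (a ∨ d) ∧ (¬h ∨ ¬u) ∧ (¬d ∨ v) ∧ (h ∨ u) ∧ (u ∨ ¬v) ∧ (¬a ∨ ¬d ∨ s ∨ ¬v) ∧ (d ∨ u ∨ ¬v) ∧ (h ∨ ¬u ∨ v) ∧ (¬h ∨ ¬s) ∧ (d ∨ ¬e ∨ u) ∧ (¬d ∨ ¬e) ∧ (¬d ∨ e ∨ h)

Case d = True:
  (e) forces e = True.
  Clause (¬d ∨ ¬e) is falsified — contradiction.
Case d = False:
  (e) forces e = True.
  (¬a ∨ ¬e) forces a = False.
  Clause (a ∨ d) is falsified — contradiction.
Both cases fail, so the formula is unsatisfiable.

Unsatisfiable — no assignment works.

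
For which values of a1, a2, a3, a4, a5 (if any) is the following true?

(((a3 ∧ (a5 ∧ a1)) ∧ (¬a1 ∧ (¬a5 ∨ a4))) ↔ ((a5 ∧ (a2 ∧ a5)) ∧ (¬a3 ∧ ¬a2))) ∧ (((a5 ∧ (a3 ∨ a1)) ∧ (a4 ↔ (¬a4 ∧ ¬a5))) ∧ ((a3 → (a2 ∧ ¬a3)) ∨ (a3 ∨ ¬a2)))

a1 = True; a2 = False; a3 = False; a4 = False; a5 = True

  ((a3 ∧ (a5 ∧ a1)) ∧ (¬a1 ∧ (¬a5 ∨ a4))) ↔ ((a5 ∧ (a2 ∧ a5)) ∧ (¬a3 ∧ ¬a2)) = True
    (a3 ∧ (a5 ∧ a1)) ∧ (¬a1 ∧ (¬a5 ∨ a4)) = False
      a3 ∧ (a5 ∧ a1) = False
        a5 ∧ a1 = True
      ¬a1 ∧ (¬a5 ∨ a4) = False
        ¬a1 = False
        ¬a5 ∨ a4 = False
          ¬a5 = False
    (a5 ∧ (a2 ∧ a5)) ∧ (¬a3 ∧ ¬a2) = False
      a5 ∧ (a2 ∧ a5) = False
        a2 ∧ a5 = False
      ¬a3 ∧ ¬a2 = True
        ¬a3 = True
        ¬a2 = True
  ((a5 ∧ (a3 ∨ a1)) ∧ (a4 ↔ (¬a4 ∧ ¬a5))) ∧ ((a3 → (a2 ∧ ¬a3)) ∨ (a3 ∨ ¬a2)) = True
    (a5 ∧ (a3 ∨ a1)) ∧ (a4 ↔ (¬a4 ∧ ¬a5)) = True
      a5 ∧ (a3 ∨ a1) = True
        a3 ∨ a1 = True
      a4 ↔ (¬a4 ∧ ¬a5) = True
        ¬a4 ∧ ¬a5 = False
          ¬a4 = True
          ¬a5 = False
    (a3 → (a2 ∧ ¬a3)) ∨ (a3 ∨ ¬a2) = True
      a3 → (a2 ∧ ¬a3) = True
        a2 ∧ ¬a3 = False
          ¬a3 = True
      a3 ∨ ¬a2 = True
        ¬a2 = True
Both conjuncts True, so the formula holds.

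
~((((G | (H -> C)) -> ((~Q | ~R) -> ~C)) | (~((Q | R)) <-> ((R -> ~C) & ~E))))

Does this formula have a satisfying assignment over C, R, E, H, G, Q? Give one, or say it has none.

C = True; R = False; E = True; H = True; G = True; Q = False

  ~((((G | (H -> C)) -> ((~Q | ~R) -> ~C)) | (~((Q | R)) <-> ((R -> ~C) & ~E)))) = True
    ((G | (H -> C)) -> ((~Q | ~R) -> ~C)) | (~((Q | R)) <-> ((R -> ~C) & ~E)) = False
      (G | (H -> C)) -> ((~Q | ~R) -> ~C) = False
        G | (H -> C) = True
          H -> C = True
        (~Q | ~R) -> ~C = False
          ~Q | ~R = True
            ~Q = True
            ~R = True
          ~C = False
      ~((Q | R)) <-> ((R -> ~C) & ~E) = False
        ~((Q | R)) = True
          Q | R = False
        (R -> ~C) & ~E = False
          R -> ~C = True
            ~C = False
          ~E = False
The formula evaluates to True.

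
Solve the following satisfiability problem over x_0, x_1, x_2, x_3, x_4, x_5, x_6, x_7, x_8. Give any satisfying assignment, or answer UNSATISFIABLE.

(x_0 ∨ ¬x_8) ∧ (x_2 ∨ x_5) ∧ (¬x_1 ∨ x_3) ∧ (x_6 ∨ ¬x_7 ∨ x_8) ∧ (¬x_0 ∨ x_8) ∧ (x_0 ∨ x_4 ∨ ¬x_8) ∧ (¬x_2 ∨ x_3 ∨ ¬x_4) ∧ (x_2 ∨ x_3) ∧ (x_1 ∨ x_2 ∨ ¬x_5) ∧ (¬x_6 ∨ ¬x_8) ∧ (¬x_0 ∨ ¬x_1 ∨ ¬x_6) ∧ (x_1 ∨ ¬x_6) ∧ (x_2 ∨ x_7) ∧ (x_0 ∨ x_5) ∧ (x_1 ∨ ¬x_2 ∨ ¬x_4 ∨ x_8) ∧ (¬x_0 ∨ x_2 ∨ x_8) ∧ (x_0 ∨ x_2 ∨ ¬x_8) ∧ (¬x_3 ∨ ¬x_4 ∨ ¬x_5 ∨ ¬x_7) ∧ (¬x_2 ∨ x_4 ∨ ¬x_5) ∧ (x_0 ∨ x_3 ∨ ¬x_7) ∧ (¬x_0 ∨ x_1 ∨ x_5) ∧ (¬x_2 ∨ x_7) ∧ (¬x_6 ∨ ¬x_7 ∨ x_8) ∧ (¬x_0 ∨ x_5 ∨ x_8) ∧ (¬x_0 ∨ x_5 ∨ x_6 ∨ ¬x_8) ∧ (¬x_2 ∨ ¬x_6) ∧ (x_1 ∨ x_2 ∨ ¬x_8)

x_0=T; x_1=T; x_2=F; x_3=T; x_4=F; x_5=T; x_6=F; x_7=T; x_8=T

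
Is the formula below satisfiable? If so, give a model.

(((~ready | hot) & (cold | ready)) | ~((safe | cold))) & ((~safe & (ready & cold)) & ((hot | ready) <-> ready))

safe: False, cold: True, hot: True, ready: True

  ((~ready | hot) & (cold | ready)) | ~((safe | cold)) = True
    (~ready | hot) & (cold | ready) = True
      ~ready | hot = True
        ~ready = False
      cold | ready = True
    ~((safe | cold)) = False
      safe | cold = True
  (~safe & (ready & cold)) & ((hot | ready) <-> ready) = True
    ~safe & (ready & cold) = True
      ~safe = True
      ready & cold = True
    (hot | ready) <-> ready = True
      hot | ready = True
Both conjuncts True, so the formula holds.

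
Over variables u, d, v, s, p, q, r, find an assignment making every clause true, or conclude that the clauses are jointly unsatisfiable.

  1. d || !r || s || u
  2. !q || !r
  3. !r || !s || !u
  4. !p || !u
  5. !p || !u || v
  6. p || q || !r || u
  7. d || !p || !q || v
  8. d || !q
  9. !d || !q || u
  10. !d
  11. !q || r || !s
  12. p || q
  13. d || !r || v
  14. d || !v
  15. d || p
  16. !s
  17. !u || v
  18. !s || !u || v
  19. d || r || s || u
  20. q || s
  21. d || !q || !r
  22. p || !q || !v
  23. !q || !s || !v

Case s = True:
  Clause (!s) is falsified — contradiction.
Case s = False:
  (!d) forces d = False.
  (d || !q) forces q = False.
  Clause (q || s) is falsified — contradiction.
Both cases fail, so the formula is unsatisfiable.

UNSATISFIABLE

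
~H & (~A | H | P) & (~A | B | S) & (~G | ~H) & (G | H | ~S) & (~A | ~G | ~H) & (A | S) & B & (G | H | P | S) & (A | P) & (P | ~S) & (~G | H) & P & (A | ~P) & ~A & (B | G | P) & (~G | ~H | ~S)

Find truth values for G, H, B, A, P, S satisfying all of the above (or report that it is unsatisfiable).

Case A = True:
  Clause (~A) is falsified — contradiction.
Case A = False:
  (~H) forces H = False.
  (A | S) forces S = True.
  (G | H | ~S) forces G = True.
  Clause (~G | H) is falsified — contradiction.
Both cases fail, so the formula is unsatisfiable.

The formula is unsatisfiable.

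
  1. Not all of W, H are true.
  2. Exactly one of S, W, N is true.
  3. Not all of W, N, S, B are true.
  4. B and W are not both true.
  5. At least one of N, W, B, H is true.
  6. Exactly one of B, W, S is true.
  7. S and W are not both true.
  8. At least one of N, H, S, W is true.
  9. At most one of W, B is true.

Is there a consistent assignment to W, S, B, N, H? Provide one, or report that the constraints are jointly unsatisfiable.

W = False, S = False, B = True, N = True, H = True

  (1) {W, H}: 1/2 true — not all ✓
  (2) {S, W, N}: 1 true — exactly one ✓
  (3) {W, N, S, B}: 2/4 true — not all ✓
  (4) B=T, W=F — not both ✓
  (5) {N, W, B, H}: 3 true — at least one ✓
  (6) {B, W, S}: 1 true — exactly one ✓
  (7) S=F, W=F — not both ✓
  (8) {N, H, S, W}: 2 true — at least one ✓
  (9) {W, B}: 1 true — at most one ✓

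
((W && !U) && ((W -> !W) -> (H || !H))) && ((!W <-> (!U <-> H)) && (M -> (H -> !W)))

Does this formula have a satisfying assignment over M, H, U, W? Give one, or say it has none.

M: True; H: False; U: False; W: True

  (W && !U) && ((W -> !W) -> (H || !H)) = True
    W && !U = True
      !U = True
    (W -> !W) -> (H || !H) = True
      W -> !W = False
        !W = False
      H || !H = True
        !H = True
  (!W <-> (!U <-> H)) && (M -> (H -> !W)) = True
    !W <-> (!U <-> H) = True
      !W = False
      !U <-> H = False
        !U = True
    M -> (H -> !W) = True
      H -> !W = True
        !W = False
Both conjuncts True, so the formula holds.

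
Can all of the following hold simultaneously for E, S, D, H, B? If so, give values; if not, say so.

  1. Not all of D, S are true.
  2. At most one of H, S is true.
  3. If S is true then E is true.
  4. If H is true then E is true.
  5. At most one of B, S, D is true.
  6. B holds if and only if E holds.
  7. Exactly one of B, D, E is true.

E = False, S = False, D = True, H = False, B = False

  (1) {D, S}: 1/2 true — not all ✓
  (2) {H, S}: 0 true — at most one ✓
  (3) S=F ⇒ E: vacuous ✓
  (4) H=F ⇒ E: vacuous ✓
  (5) {B, S, D}: 1 true — at most one ✓
  (6) B=F, E=F — same ✓
  (7) {B, D, E}: 1 true — exactly one ✓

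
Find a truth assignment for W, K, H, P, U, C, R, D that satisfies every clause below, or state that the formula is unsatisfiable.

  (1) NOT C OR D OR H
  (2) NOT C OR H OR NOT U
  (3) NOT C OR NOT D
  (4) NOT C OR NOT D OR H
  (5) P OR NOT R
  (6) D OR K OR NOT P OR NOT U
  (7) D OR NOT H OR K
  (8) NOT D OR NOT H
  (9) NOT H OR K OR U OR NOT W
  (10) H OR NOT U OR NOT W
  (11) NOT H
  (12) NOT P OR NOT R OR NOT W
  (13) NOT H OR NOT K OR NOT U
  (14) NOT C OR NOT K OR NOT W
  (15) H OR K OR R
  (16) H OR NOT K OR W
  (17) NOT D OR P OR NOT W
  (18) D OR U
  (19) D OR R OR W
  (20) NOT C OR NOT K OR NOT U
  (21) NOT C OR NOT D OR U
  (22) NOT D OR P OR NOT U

W = False, K = False, H = False, P = True, U = True, C = False, R = True, D = True

Unit clause (NOT H) forces H = False.
Set W = False.
  then (H OR NOT K OR W) forces K = False.
  then (H OR K OR R) forces R = True.
  then (P OR NOT R) forces P = True.
Set U = True.
  then (NOT C OR H OR NOT U) forces C = False.
  then (D OR K OR NOT P OR NOT U) forces D = True.
All clauses satisfied.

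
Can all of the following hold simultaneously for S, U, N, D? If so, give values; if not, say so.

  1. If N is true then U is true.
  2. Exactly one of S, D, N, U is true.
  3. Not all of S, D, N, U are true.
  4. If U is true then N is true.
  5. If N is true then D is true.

S = True; U = False; N = False; D = False

  (1) N=F ⇒ U: vacuous ✓
  (2) {S, D, N, U}: 1 true — exactly one ✓
  (3) {S, D, N, U}: 1/4 true — not all ✓
  (4) U=F ⇒ N: vacuous ✓
  (5) N=F ⇒ D: vacuous ✓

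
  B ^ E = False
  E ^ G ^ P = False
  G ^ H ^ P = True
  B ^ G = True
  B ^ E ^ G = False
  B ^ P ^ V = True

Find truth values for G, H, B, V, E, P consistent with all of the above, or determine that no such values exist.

G = False, H = False, B = True, V = True, E = True, P = True

B ^ E = T ^ T = False ✓
E ^ G ^ P = T ^ F ^ T = False ✓
G ^ H ^ P = F ^ F ^ T = True ✓
B ^ G = T ^ F = True ✓
B ^ E ^ G = T ^ T ^ F = False ✓
B ^ P ^ V = T ^ T ^ T = True ✓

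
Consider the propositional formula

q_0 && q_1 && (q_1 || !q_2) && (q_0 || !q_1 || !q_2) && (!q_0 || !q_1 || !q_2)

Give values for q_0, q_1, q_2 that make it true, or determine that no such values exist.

Unit clause (q_0) forces q_0 = True.
Unit clause (q_1) forces q_1 = True.
In (!q_0 || !q_1 || !q_2) only !q_2 is left, so q_2 = False.
Check each clause:
  (q_0): q_0 holds.
  (q_1): q_1 holds.
  (q_1 || !q_2): q_1 holds.
  (q_0 || !q_1 || !q_2): q_0 holds.
  (!q_0 || !q_1 || !q_2): !q_2 holds.
All clauses satisfied.

q_0 = True; q_1 = True; q_2 = False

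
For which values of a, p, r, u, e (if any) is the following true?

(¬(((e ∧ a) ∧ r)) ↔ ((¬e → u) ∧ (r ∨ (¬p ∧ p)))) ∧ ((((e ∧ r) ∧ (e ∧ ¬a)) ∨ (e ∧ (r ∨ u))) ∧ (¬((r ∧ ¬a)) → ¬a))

a = False, p = False, r = True, u = True, e = True

  ¬(((e ∧ a) ∧ r)) ↔ ((¬e → u) ∧ (r ∨ (¬p ∧ p))) = True
    ¬(((e ∧ a) ∧ r)) = True
      (e ∧ a) ∧ r = False
        e ∧ a = False
    (¬e → u) ∧ (r ∨ (¬p ∧ p)) = True
      ¬e → u = True
        ¬e = False
      r ∨ (¬p ∧ p) = True
        ¬p ∧ p = False
          ¬p = True
  (((e ∧ r) ∧ (e ∧ ¬a)) ∨ (e ∧ (r ∨ u))) ∧ (¬((r ∧ ¬a)) → ¬a) = True
    ((e ∧ r) ∧ (e ∧ ¬a)) ∨ (e ∧ (r ∨ u)) = True
      (e ∧ r) ∧ (e ∧ ¬a) = True
        e ∧ r = True
        e ∧ ¬a = True
          ¬a = True
      e ∧ (r ∨ u) = True
        r ∨ u = True
    ¬((r ∧ ¬a)) → ¬a = True
      ¬((r ∧ ¬a)) = False
        r ∧ ¬a = True
          ¬a = True
      ¬a = True
Both conjuncts True, so the formula holds.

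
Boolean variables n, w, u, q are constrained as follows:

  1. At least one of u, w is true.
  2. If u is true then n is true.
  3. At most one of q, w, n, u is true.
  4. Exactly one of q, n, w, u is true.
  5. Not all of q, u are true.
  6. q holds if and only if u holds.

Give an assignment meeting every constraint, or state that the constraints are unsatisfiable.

n: False; w: True; u: False; q: False

  (1) {u, w}: 1 true — at least one ✓
  (2) u=F ⇒ n: vacuous ✓
  (3) {q, w, n, u}: 1 true — at most one ✓
  (4) {q, n, w, u}: 1 true — exactly one ✓
  (5) {q, u}: 0/2 true — not all ✓
  (6) q=F, u=F — same ✓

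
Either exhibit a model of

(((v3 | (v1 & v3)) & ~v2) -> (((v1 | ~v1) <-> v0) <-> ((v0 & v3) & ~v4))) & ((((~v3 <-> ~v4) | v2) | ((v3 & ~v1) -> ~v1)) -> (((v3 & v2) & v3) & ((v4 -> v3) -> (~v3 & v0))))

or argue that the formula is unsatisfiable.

The conjunct (((~v3 <-> ~v4) | v2) | ((v3 & ~v1) -> ~v1)) -> (((v3 & v2) & v3) & ((v4 -> v3) -> (~v3 & v0))) is unsatisfiable on its own:
  v3 = True: simplifies to ~(((v4 | v2) | (~v1 -> ~v1))).
    v1 = True: this becomes ~(((v4 | v2) | True)) = False.
    v1 = False: this becomes ~(((v4 | v2) | True)) = False.
  v3 = False: this becomes ((~v4 | v2) | True) -> (False & (~v4 -> v0)) = False.
So the whole conjunction is unsatisfiable.

Unsatisfiable — no assignment works.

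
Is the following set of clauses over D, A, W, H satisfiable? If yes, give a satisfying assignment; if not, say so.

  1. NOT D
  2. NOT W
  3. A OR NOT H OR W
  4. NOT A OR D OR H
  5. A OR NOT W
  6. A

Unit clause (NOT D) forces D = False.
Unit clause (NOT W) forces W = False.
Unit clause (A) forces A = True.
In (NOT A OR D OR H) only H is left, so H = True.
All clauses satisfied.

D = False, A = True, W = False, H = True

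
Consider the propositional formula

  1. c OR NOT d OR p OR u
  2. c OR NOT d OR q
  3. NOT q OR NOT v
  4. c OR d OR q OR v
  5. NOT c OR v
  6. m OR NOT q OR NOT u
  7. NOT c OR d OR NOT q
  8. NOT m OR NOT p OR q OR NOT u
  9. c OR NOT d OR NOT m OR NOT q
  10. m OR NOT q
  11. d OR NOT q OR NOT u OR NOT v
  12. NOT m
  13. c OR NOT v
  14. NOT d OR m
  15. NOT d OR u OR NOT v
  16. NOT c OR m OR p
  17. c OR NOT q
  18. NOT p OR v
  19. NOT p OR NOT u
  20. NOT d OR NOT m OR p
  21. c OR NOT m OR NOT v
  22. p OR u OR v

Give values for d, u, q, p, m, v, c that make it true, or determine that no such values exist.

d: False, u: False, q: False, p: True, m: False, v: True, c: True

Unit clause (NOT m) forces m = False.
In (NOT d OR m) only NOT d is left, so d = False.
In (m OR NOT q) only NOT q is left, so q = False.
Set u = False.
Try p = False:
  (NOT c OR m OR p) forces c = False.
  (c OR d OR q OR v) forces v = True.
  clause (c OR NOT v) is falsified — backtrack.
So p = True.
  then (NOT p OR v) forces v = True.
  then (c OR NOT v) forces c = True.
All clauses satisfied.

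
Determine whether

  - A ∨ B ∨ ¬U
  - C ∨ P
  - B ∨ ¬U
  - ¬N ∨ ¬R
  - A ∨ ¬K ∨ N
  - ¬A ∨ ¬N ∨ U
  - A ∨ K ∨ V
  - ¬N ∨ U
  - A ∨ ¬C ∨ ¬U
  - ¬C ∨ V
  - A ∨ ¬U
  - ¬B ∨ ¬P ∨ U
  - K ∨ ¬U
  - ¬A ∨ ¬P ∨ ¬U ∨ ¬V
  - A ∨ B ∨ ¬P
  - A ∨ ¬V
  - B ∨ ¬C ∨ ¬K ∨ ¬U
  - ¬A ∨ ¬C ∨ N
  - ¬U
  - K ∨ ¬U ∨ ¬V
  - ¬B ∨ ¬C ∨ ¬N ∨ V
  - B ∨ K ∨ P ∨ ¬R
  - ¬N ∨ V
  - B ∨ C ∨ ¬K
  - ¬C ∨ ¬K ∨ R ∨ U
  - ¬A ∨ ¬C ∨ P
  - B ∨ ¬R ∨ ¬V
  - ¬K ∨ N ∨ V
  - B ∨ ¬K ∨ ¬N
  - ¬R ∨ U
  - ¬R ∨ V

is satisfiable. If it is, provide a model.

N = False, B = False, R = False, K = False, P = True, A = True, V = False, U = False, C = False

Unit clause (¬U) forces U = False.
In (¬R ∨ U) only ¬R is left, so R = False.
In (¬N ∨ U) only ¬N is left, so N = False.
Set B = False.
Set K = False.
Try P = False:
  (C ∨ P) forces C = True.
  (¬C ∨ V) forces V = True.
  (A ∨ ¬V) forces A = True.
  clause (¬A ∨ ¬C ∨ N) is falsified — backtrack.
So P = True.
  then (A ∨ B ∨ ¬P) forces A = True.
  then (¬A ∨ ¬C ∨ N) forces C = False.
Set V = False.
All clauses satisfied.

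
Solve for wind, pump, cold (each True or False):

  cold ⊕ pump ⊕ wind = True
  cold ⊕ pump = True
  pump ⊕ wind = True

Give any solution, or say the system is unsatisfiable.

wind: False; pump: True; cold: False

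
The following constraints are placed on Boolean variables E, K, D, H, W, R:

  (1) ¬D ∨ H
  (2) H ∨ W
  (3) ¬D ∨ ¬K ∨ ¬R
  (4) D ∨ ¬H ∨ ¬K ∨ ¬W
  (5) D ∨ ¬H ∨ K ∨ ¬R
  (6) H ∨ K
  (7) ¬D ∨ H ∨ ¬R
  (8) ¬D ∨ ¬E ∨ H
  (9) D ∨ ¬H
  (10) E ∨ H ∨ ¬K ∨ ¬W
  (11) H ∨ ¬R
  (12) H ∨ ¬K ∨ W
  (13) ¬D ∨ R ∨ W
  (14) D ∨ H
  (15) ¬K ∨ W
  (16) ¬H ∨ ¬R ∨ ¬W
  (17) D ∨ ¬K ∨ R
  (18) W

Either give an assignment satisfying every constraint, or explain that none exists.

E = False, K = False, D = True, H = True, W = True, R = False

Unit clause (W) forces W = True.
Set E = False.
Set K = False.
  then (H ∨ K) forces H = True.
  then (D ∨ ¬H) forces D = True.
  then (¬H ∨ ¬R ∨ ¬W) forces R = False.
All clauses satisfied.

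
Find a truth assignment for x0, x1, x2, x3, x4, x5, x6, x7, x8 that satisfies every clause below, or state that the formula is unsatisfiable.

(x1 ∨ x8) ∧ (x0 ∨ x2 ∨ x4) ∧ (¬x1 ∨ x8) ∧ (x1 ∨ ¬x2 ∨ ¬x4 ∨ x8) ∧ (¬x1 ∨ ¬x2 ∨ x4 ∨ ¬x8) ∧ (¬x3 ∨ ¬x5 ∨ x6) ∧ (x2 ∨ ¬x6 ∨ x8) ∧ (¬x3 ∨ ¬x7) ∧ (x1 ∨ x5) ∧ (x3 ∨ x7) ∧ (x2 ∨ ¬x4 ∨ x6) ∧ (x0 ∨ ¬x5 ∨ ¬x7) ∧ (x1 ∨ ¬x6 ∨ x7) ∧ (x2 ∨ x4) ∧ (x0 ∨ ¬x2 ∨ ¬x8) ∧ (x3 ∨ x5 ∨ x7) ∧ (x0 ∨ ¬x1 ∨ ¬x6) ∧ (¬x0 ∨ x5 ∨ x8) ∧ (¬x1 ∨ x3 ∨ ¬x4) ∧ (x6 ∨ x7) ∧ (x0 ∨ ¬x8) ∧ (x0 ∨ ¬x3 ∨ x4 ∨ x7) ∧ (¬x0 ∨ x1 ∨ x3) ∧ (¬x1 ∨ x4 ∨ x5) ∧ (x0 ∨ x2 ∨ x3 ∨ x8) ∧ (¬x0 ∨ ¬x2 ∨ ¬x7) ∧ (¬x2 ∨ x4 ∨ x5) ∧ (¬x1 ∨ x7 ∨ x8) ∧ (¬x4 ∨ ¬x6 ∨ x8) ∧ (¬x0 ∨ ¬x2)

x0 = True, x1 = True, x2 = False, x3 = True, x4 = True, x5 = False, x6 = True, x7 = False, x8 = True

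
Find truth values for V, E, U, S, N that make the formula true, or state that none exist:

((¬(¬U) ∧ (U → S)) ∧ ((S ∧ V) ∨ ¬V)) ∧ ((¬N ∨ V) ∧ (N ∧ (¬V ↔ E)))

V = True, E = False, U = True, S = True, N = True

  (¬(¬U) ∧ (U → S)) ∧ ((S ∧ V) ∨ ¬V) = True
    ¬(¬U) ∧ (U → S) = True
      ¬(¬U) = True
        ¬U = False
      U → S = True
    (S ∧ V) ∨ ¬V = True
      S ∧ V = True
      ¬V = False
  (¬N ∨ V) ∧ (N ∧ (¬V ↔ E)) = True
    ¬N ∨ V = True
      ¬N = False
    N ∧ (¬V ↔ E) = True
      ¬V ↔ E = True
        ¬V = False
Both conjuncts True, so the formula holds.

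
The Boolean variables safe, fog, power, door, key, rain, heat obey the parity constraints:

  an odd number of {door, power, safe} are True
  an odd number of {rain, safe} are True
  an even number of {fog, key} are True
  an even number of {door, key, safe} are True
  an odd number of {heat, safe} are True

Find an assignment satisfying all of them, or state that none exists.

safe: False, fog: False, power: True, door: False, key: False, rain: True, heat: True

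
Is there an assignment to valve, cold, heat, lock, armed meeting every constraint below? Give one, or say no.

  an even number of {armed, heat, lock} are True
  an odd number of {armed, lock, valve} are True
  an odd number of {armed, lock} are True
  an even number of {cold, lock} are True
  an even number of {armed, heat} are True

valve: False; cold: False; heat: True; lock: False; armed: True

{armed, heat, lock}: 2 true → even ✓
{armed, lock, valve}: 1 true → odd ✓
{armed, lock}: 1 true → odd ✓
{cold, lock}: 0 true → even ✓
{armed, heat}: 2 true → even ✓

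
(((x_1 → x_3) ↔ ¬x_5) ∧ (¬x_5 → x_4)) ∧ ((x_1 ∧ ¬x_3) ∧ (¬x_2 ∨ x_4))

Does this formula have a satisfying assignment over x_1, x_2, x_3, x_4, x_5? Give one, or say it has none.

x_1 = True, x_2 = False, x_3 = False, x_4 = True, x_5 = True

  ((x_1 → x_3) ↔ ¬x_5) ∧ (¬x_5 → x_4) = True
    (x_1 → x_3) ↔ ¬x_5 = True
      x_1 → x_3 = False
      ¬x_5 = False
    ¬x_5 → x_4 = True
      ¬x_5 = False
  (x_1 ∧ ¬x_3) ∧ (¬x_2 ∨ x_4) = True
    x_1 ∧ ¬x_3 = True
      ¬x_3 = True
    ¬x_2 ∨ x_4 = True
      ¬x_2 = True
Both conjuncts True, so the formula holds.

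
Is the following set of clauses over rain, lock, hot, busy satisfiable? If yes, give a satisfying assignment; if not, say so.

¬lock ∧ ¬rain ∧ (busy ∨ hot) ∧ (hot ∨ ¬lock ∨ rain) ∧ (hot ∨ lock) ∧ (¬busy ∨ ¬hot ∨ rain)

rain = False; lock = False; hot = True; busy = False

Unit clause (¬lock) forces lock = False.
Unit clause (¬rain) forces rain = False.
In (hot ∨ lock) only hot is left, so hot = True.
In (¬busy ∨ ¬hot ∨ rain) only ¬busy is left, so busy = False.
Check each clause:
  (¬lock): ¬lock holds.
  (¬rain): ¬rain holds.
  (busy ∨ hot): hot holds.
  (hot ∨ ¬lock ∨ rain): hot holds.
  (hot ∨ lock): hot holds.
  (¬busy ∨ ¬hot ∨ rain): ¬busy holds.
All clauses satisfied.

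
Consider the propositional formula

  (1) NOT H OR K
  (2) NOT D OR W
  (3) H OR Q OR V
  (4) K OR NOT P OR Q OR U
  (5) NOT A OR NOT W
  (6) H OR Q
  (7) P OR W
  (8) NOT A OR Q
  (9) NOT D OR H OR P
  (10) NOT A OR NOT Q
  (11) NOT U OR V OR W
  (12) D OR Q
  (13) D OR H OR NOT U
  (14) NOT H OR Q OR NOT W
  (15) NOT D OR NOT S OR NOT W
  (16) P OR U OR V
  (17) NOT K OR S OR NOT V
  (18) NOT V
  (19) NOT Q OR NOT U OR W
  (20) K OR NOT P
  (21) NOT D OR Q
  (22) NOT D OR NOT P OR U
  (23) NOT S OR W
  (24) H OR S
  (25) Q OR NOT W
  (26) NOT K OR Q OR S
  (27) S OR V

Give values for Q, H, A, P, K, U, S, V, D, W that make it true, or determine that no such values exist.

Q=T, H=T, A=F, P=F, K=T, U=T, S=T, V=F, D=F, W=T

Unit clause (NOT V) forces V = False.
In (S OR V) only S is left, so S = True.
In (NOT S OR W) only W is left, so W = True.
In (Q OR NOT W) only Q is left, so Q = True.
In (NOT A OR NOT W) only NOT A is left, so A = False.
In (NOT D OR NOT S OR NOT W) only NOT D is left, so D = False.
Set H = True.
  then (NOT H OR K) forces K = True.
Set P = False.
  then (P OR U OR V) forces U = True.
All clauses satisfied.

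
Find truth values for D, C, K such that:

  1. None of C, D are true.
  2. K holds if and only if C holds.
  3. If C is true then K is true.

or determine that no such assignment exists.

D=F, C=F, K=F

  (1) {C, D}: 0 true — none ✓
  (2) K=F, C=F — same ✓
  (3) C=F ⇒ K: vacuous ✓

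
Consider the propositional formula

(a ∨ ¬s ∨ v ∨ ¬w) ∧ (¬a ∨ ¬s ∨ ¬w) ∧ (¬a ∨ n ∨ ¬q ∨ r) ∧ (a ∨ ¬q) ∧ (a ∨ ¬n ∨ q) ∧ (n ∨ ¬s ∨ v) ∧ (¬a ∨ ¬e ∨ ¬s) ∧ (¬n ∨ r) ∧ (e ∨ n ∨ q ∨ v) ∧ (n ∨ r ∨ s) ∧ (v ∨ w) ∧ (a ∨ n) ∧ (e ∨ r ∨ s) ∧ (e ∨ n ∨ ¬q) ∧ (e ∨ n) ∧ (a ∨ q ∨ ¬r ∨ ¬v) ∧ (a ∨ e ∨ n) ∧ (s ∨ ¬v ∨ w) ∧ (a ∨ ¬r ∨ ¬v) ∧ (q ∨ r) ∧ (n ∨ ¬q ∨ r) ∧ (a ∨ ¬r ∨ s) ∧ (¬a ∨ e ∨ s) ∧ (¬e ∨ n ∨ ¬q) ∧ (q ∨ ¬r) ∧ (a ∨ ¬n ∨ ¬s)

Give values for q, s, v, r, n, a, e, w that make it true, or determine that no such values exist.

q = True, s = False, v = False, r = True, n = True, a = True, e = True, w = True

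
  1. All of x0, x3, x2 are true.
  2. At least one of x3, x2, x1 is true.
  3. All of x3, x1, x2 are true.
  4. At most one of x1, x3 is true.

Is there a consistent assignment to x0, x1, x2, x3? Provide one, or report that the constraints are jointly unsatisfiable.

Unsatisfiable

Case x1 = True:
  (1) forces x0 = True.
  (1) forces x3 = True.
  Constraint (4) is violated (x1=T, x3=T) — contradiction.
Case x1 = False:
  Constraint (3) is violated (x1=F) — contradiction.
Both cases fail — unsatisfiable.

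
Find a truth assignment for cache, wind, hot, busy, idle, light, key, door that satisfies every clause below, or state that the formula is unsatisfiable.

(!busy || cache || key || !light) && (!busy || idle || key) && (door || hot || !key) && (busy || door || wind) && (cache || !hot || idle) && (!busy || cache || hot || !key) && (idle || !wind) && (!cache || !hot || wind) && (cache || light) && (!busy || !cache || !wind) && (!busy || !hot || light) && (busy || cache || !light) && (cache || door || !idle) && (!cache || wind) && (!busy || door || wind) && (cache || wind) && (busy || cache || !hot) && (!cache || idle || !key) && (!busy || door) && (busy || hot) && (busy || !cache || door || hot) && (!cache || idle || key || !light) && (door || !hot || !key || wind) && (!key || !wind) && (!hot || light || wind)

cache = True, wind = True, hot = True, busy = False, idle = True, light = False, key = False, door = False

Set cache = True.
  then (!cache || wind) forces wind = True.
  then (!key || !wind) forces key = False.
  then (idle || !wind) forces idle = True.
  then (!busy || !cache || !wind) forces busy = False.
  then (busy || hot) forces hot = True.
Set light = False.
Set door = False.
All clauses satisfied.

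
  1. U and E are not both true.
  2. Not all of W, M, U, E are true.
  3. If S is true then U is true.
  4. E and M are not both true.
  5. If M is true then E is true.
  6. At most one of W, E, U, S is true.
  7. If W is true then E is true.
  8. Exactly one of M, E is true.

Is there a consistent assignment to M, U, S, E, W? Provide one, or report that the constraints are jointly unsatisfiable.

M = False, U = False, S = False, E = True, W = False

  (1) U=F, E=T — not both ✓
  (2) {W, M, U, E}: 1/4 true — not all ✓
  (3) S=F ⇒ U: vacuous ✓
  (4) E=T, M=F — not both ✓
  (5) M=F ⇒ E: vacuous ✓
  (6) {W, E, U, S}: 1 true — at most one ✓
  (7) W=F ⇒ E: vacuous ✓
  (8) {M, E}: 1 true — exactly one ✓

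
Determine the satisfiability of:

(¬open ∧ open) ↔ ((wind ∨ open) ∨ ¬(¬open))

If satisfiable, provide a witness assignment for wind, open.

wind = False, open = False

  (¬open ∧ open) ↔ ((wind ∨ open) ∨ ¬(¬open)) = True
    ¬open ∧ open = False
      ¬open = True
    (wind ∨ open) ∨ ¬(¬open) = False
      wind ∨ open = False
      ¬(¬open) = False
        ¬open = True
The formula evaluates to True.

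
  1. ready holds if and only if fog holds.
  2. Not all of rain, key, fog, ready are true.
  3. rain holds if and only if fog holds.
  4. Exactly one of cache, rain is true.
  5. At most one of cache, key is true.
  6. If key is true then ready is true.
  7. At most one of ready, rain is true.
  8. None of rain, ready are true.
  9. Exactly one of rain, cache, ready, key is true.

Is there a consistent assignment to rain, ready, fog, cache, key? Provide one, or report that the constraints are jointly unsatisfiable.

rain = False, ready = False, fog = False, cache = True, key = False

  (1) ready=F, fog=F — same ✓
  (2) {rain, key, fog, ready}: 0/4 true — not all ✓
  (3) rain=F, fog=F — same ✓
  (4) {cache, rain}: 1 true — exactly one ✓
  (5) {cache, key}: 1 true — at most one ✓
  (6) key=F ⇒ ready: vacuous ✓
  (7) {ready, rain}: 0 true — at most one ✓
  (8) {rain, ready}: 0 true — none ✓
  (9) {rain, cache, ready, key}: 1 true — exactly one ✓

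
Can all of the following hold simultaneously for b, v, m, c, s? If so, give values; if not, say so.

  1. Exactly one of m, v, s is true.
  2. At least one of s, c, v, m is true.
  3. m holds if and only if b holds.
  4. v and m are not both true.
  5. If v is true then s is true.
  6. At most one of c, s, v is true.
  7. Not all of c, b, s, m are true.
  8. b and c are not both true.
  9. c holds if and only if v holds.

b=T, v=F, m=T, c=F, s=F

  (1) {m, v, s}: 1 true — exactly one ✓
  (2) {s, c, v, m}: 1 true — at least one ✓
  (3) m=T, b=T — same ✓
  (4) v=F, m=T — not both ✓
  (5) v=F ⇒ s: vacuous ✓
  (6) {c, s, v}: 0 true — at most one ✓
  (7) {c, b, s, m}: 2/4 true — not all ✓
  (8) b=T, c=F — not both ✓
  (9) c=F, v=F — same ✓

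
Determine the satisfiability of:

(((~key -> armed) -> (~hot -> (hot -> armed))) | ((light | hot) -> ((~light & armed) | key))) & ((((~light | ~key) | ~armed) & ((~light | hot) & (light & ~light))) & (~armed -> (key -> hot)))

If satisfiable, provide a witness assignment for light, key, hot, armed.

The formula is unsatisfiable.

Case light = True: the conjunct ~light is False.
Case light = False: the conjunct light is False.
Both cases fail — unsatisfiable.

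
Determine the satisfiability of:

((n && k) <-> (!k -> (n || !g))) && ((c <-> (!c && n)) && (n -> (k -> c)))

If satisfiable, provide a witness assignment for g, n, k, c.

g: True, n: False, k: False, c: False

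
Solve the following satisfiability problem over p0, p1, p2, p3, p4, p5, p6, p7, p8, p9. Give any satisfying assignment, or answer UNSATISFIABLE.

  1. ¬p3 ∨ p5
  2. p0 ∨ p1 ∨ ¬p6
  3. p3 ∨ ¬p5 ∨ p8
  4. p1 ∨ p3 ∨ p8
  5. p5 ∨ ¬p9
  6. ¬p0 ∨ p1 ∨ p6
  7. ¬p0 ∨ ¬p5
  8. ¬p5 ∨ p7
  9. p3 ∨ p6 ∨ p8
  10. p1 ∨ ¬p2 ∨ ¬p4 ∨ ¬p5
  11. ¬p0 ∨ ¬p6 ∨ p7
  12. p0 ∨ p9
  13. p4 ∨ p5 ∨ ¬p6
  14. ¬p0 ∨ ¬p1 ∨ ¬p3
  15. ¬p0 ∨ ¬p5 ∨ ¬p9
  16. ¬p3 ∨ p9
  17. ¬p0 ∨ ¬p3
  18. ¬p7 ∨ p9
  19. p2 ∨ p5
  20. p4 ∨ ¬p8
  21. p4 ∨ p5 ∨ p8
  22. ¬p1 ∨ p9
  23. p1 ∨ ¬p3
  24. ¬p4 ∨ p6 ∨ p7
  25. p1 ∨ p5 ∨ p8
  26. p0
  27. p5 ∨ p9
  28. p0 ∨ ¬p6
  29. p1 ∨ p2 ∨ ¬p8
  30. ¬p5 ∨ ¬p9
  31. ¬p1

Case p0 = True:
  (¬p0 ∨ ¬p5) forces p5 = False.
  (¬p3 ∨ p5) forces p3 = False.
  (p5 ∨ ¬p9) forces p9 = False.
  Clause (p5 ∨ p9) is falsified — contradiction.
Case p0 = False:
  Clause (p0) is falsified — contradiction.
Both cases fail, so the formula is unsatisfiable.

UNSATISFIABLE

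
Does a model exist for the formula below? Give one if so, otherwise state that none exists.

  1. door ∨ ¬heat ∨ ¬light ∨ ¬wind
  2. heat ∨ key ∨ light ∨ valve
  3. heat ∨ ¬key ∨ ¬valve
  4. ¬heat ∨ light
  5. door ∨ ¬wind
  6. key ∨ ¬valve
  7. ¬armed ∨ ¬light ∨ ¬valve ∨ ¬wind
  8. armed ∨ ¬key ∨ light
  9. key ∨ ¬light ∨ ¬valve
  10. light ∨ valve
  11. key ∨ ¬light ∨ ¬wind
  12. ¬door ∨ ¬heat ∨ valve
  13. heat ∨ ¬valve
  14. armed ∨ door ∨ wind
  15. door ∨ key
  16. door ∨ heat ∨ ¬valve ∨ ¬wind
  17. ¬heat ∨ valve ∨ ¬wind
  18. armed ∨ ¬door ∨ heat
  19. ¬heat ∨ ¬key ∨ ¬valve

door: True, wind: False, light: True, valve: False, key: False, armed: True, heat: False

Set door = True.
Set wind = False.
Set light = True.
Set valve = False.
  then (¬door ∨ ¬heat ∨ valve) forces heat = False.
  then (armed ∨ ¬door ∨ heat) forces armed = True.
Set key = False.
All clauses satisfied.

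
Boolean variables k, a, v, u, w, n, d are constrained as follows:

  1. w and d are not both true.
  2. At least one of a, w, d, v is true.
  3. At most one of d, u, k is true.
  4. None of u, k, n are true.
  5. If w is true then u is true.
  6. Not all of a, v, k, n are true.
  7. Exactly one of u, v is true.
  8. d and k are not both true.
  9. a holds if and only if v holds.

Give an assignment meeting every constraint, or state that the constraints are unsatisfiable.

k = False; a = True; v = True; u = False; w = False; n = False; d = False

  (1) w=F, d=F — not both ✓
  (2) {a, w, d, v}: 2 true — at least one ✓
  (3) {d, u, k}: 0 true — at most one ✓
  (4) {u, k, n}: 0 true — none ✓
  (5) w=F ⇒ u: vacuous ✓
  (6) {a, v, k, n}: 2/4 true — not all ✓
  (7) {u, v}: 1 true — exactly one ✓
  (8) d=F, k=F — not both ✓
  (9) a=T, v=T — same ✓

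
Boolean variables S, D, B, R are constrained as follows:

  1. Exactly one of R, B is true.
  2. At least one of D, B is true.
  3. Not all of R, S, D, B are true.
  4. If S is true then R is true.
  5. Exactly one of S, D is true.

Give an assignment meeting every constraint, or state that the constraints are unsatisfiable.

S = False, D = True, B = False, R = True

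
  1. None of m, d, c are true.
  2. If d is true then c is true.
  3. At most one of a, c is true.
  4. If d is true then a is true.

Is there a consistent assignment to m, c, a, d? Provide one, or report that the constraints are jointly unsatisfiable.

m: False; c: False; a: False; d: False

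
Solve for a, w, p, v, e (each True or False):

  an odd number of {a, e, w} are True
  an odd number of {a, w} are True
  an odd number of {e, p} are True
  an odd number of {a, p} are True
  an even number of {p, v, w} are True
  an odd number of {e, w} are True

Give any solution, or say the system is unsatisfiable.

a = False, w = True, p = True, v = False, e = False

{a, e, w}: 1 true → odd ✓
{a, w}: 1 true → odd ✓
{e, p}: 1 true → odd ✓
{a, p}: 1 true → odd ✓
{p, v, w}: 2 true → even ✓
{e, w}: 1 true → odd ✓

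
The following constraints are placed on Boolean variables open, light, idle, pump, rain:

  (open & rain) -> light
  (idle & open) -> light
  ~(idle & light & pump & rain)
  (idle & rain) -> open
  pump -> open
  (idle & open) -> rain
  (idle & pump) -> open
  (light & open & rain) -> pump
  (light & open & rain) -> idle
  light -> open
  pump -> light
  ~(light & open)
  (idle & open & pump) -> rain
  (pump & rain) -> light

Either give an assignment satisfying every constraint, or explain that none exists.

Set open = True.
  then (~light | ~open) forces light = False.
  then (light | ~pump) forces pump = False.
  then (light | ~open | ~rain) forces rain = False.
  then (~idle | light | ~open) forces idle = False.
All clauses satisfied.

open = True; light = False; idle = False; pump = False; rain = False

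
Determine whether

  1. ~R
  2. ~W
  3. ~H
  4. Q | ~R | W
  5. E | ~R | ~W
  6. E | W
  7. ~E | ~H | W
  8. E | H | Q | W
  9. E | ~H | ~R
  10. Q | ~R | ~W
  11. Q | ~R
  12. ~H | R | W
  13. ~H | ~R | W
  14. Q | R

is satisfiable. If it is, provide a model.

Q = True; R = False; H = False; E = True; W = False

Unit clause (~R) forces R = False.
Unit clause (~W) forces W = False.
Unit clause (~H) forces H = False.
In (E | W) only E is left, so E = True.
In (Q | R) only Q is left, so Q = True.
All clauses satisfied.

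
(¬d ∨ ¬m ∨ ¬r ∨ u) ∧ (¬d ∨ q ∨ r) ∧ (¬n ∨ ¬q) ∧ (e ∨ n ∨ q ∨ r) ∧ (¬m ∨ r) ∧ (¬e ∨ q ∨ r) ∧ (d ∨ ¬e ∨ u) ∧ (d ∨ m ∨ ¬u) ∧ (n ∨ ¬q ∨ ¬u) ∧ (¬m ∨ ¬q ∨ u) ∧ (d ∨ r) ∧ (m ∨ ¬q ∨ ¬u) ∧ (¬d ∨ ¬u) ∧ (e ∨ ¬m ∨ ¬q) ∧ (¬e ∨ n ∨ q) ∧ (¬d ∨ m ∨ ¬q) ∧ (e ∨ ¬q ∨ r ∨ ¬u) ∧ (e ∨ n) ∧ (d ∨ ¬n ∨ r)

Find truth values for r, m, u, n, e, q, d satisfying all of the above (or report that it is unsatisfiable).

Try r = False:
  (¬m ∨ r) forces m = False.
  (d ∨ r) forces d = True.
  (¬d ∨ q ∨ r) forces q = True.
  clause (¬d ∨ m ∨ ¬q) is falsified — backtrack.
So r = True.
Set m = True.
Set u = False.
  then (¬d ∨ ¬m ∨ ¬r ∨ u) forces d = False.
  then (d ∨ ¬e ∨ u) forces e = False.
  then (¬m ∨ ¬q ∨ u) forces q = False.
  then (e ∨ n) forces n = True.
All clauses satisfied.

r: True; m: True; u: False; n: True; e: False; q: False; d: False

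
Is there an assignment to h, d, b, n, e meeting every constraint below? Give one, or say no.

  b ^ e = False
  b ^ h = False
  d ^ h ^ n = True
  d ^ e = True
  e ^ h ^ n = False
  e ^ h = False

h = True, d = False, b = True, n = False, e = True

b ^ e = T ^ T = False ✓
b ^ h = T ^ T = False ✓
d ^ h ^ n = F ^ T ^ F = True ✓
d ^ e = F ^ T = True ✓
e ^ h ^ n = T ^ T ^ F = False ✓
e ^ h = T ^ T = False ✓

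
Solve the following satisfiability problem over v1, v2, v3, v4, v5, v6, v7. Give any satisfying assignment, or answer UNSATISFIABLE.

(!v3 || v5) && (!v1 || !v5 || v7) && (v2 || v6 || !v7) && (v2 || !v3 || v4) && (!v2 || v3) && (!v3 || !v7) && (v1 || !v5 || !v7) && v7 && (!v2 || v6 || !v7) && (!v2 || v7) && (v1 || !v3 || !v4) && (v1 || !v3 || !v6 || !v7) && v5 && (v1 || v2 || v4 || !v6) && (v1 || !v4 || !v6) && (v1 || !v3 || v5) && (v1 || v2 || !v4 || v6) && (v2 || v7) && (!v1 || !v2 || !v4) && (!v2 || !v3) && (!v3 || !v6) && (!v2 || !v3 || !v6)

v1 = True, v2 = False, v3 = False, v4 = True, v5 = True, v6 = True, v7 = True

Unit clause (v7) forces v7 = True.
Unit clause (v5) forces v5 = True.
In (!v3 || !v7) only !v3 is left, so v3 = False.
In (v1 || !v5 || !v7) only v1 is left, so v1 = True.
In (!v2 || v3) only !v2 is left, so v2 = False.
In (v2 || v6 || !v7) only v6 is left, so v6 = True.
Set v4 = True.
All clauses satisfied.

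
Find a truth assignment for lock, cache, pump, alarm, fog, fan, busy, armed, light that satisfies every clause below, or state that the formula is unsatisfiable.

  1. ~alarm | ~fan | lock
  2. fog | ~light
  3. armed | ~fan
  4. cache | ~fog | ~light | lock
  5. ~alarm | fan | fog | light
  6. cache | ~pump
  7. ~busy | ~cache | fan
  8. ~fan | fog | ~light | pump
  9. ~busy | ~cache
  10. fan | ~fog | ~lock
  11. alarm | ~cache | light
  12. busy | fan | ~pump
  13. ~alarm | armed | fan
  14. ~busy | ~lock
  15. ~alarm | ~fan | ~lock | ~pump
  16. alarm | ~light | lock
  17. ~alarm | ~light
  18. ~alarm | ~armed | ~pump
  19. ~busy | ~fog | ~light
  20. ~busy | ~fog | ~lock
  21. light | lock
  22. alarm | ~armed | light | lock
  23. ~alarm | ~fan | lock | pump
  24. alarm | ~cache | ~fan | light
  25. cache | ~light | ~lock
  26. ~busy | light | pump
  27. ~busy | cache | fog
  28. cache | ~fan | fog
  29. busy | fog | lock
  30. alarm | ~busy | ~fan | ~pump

Set lock = True.
  then (~busy | ~lock) forces busy = False.
Set cache = True.
Set pump = False.
Set alarm = True.
  then (~alarm | ~light) forces light = False.
Set fog = True.
  then (fan | ~fog | ~lock) forces fan = True.
  then (armed | ~fan) forces armed = True.
All clauses satisfied.

lock=T; cache=T; pump=F; alarm=T; fog=T; fan=T; busy=F; armed=T; light=F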